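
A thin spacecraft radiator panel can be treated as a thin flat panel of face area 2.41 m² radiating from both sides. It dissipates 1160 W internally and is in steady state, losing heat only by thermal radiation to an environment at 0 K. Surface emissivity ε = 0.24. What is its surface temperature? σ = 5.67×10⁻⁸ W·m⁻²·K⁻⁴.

Steady state: internal power = radiated power, P = εσA T⁴.
Radiating area A = 2·2.41 = 4.820 m².
T⁴ = P/(εσA) = 1160/(0.24·5.67×10⁻⁸·4.820) = 1.769×10¹⁰ K⁴.
T = (1.769×10¹⁰)^(1/4).

T ≈ 365 K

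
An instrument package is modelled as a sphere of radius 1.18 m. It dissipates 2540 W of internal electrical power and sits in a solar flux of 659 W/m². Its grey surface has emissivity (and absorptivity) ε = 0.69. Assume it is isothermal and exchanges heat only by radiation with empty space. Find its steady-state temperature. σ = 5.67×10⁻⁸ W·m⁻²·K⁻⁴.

At steady state, absorbed solar power + internal power = radiated power.
Absorbed: α·S·A_cross = 0.69·659·4.374 = 1989 W (cross-section πr²).
Total input = 1989 + 2540 = 4529 W.
Radiated: εσ·A_surf·T⁴ with A_surf = 4πr² = 17.50 m².
T⁴ = 4529/(0.69·5.67×10⁻⁸·17.50) = 6.616×10⁹ K⁴.

T ≈ 285 K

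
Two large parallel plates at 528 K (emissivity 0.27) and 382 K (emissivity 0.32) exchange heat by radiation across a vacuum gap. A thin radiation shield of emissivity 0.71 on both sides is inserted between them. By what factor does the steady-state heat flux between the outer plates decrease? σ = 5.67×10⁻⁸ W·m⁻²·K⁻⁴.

Without shield: q₀ = σΔ(T⁴)/(1/ε₁+1/ε₂−1) with denominator 5.829.
With shield the two gaps are in series; the resistances add: (1/ε₁+1/ε_s−1)+(1/ε_s+1/ε₂−1) = 4.112+3.533 = 7.646.
Heat-flux ratio q₀/q = 7.646/5.829.

factor ≈ 1.31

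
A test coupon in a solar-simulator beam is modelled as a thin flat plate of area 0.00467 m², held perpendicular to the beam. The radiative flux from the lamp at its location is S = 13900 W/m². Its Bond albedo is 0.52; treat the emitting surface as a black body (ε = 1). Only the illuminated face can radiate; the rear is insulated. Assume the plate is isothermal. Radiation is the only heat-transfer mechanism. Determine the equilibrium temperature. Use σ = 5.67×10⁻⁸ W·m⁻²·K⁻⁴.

At equilibrium, absorbed power = emitted power.
Absorbing cross-section = A = 0.004670 m²; emitting surface = A = 0.004670 m² (ratio 1).
(1−a)S·A_cross = εσ·A_surf·T⁴  ⇒  T⁴ = (1−a)S/(1σ).
T⁴ = 0.480·13900/(1·5.67×10⁻⁸) = 1.177×10¹¹ K⁴.
T = (1.177×10¹¹)^(1/4).

T ≈ 586 K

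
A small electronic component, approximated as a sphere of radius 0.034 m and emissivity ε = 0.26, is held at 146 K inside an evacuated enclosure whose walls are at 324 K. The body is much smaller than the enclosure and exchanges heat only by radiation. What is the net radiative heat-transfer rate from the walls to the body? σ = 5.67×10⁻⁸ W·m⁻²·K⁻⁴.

P_net ≈ 2.26 W

For a small grey body in a large enclosure: P_net = εσA(T_body⁴ − T_wall⁴).
A = 4πr² = 0.01453 m²; T_body⁴ − T_wall⁴ = 4.544×10⁸ − 1.102×10¹⁰ = -1.057×10¹⁰ K⁴.
|P_net| = 0.26·5.67×10⁻⁸·0.01453·1.057×10¹⁰.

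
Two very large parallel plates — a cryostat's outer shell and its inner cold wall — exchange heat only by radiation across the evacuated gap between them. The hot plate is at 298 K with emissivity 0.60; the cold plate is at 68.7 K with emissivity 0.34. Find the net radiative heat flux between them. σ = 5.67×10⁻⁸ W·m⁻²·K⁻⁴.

q ≈ 124 W/m²

For two infinite grey parallel plates, q = σ(T₁⁴ − T₂⁴)/(1/ε₁ + 1/ε₂ − 1).
T₁⁴ − T₂⁴ = 7.886×10⁹ − 2.228×10⁷ = 7.864×10⁹ K⁴.
1/ε₁ + 1/ε₂ − 1 = 1.667 + 2.941 − 1 = 3.608.
q = 5.67×10⁻⁸ × 7.864×10⁹ / 3.608.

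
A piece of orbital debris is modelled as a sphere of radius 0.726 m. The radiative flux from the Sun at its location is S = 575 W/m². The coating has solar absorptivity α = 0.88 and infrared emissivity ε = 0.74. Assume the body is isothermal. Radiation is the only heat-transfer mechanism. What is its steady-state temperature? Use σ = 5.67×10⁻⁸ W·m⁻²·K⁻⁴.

T ≈ 234 K

At equilibrium, absorbed power = emitted power.
Absorbing cross-section = πr² = 1.656 m²; emitting surface = 4πr² = 6.623 m² (ratio 4).
αS·A_cross = εσ·A_surf·T⁴  ⇒  T⁴ = αS/(ε·4σ).
T⁴ = 0.880·575/(0.74·4·5.67×10⁻⁸) = 3.015×10⁹ K⁴.
T = (3.015×10⁹)^(1/4).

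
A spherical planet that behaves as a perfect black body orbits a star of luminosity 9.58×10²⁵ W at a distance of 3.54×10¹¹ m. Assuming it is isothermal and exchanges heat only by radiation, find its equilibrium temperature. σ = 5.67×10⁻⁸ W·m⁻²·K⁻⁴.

T ≈ 128 K

First find the stellar flux at distance d: S = L/(4πd²) = 9.58×10²⁵/(4π·(3.54×10¹¹)²) = 60.83 W/m².
For an isothermal sphere, absorbed (1−a)S·πr² = emitted σ·4πr²·T⁴, so T⁴ = (1−a)S/(4σ).
T⁴ = 1.00·60.83/(4·5.67×10⁻⁸) = 2.682×10⁸ K⁴.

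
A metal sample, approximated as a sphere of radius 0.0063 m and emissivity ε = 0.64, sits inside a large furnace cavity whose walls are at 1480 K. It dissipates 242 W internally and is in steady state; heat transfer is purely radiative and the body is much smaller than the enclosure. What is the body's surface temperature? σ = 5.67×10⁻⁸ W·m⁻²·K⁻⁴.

T ≈ 2060 K

For a small grey body in a large enclosure, net radiated power = εσA(T⁴ − T_w⁴).
Steady state: P = εσA(T⁴ − T_w⁴) with A = 4πr² = 4.988×10⁻⁴ m².
T⁴ = P/(εσA) + T_w⁴ = 242/(0.64·5.67×10⁻⁸·4.988×10⁻⁴) + (1480)⁴
    = 1.337×10¹³ + 4.798×10¹² = 1.817×10¹³ K⁴.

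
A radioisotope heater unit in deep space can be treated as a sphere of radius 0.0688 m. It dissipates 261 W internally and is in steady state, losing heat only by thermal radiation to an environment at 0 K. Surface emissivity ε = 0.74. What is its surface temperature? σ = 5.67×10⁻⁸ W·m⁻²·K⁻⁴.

Steady state: internal power = radiated power, P = εσA T⁴.
Radiating area A = 4πr² = 0.05948 m².
T⁴ = P/(εσA) = 261/(0.74·5.67×10⁻⁸·0.05948) = 1.046×10¹¹ K⁴.
T = (1.046×10¹¹)^(1/4).

T ≈ 569 K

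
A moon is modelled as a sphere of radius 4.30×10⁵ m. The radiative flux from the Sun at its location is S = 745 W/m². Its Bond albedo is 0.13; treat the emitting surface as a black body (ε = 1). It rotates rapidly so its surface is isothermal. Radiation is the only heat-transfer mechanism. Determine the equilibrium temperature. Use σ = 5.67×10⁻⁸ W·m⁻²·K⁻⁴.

At equilibrium, absorbed power = emitted power.
Absorbing cross-section = πr² = 5.809×10¹¹ m²; emitting surface = 4πr² = 2.324×10¹² m² (ratio 4).
(1−a)S·A_cross = εσ·A_surf·T⁴  ⇒  T⁴ = (1−a)S/(4σ).
T⁴ = 0.870·745/(4·5.67×10⁻⁸) = 2.858×10⁹ K⁴.
T = (2.858×10⁹)^(1/4).

T ≈ 231 K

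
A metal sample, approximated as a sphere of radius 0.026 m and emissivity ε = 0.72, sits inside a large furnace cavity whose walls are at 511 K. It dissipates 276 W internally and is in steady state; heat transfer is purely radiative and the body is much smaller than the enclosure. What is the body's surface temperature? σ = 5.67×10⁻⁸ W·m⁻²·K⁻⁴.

T ≈ 964 K

For a small grey body in a large enclosure, net radiated power = εσA(T⁴ − T_w⁴).
Steady state: P = εσA(T⁴ − T_w⁴) with A = 4πr² = 0.008495 m².
T⁴ = P/(εσA) + T_w⁴ = 276/(0.72·5.67×10⁻⁸·0.008495) + (511)⁴
    = 7.959×10¹¹ + 6.818×10¹⁰ = 8.640×10¹¹ K⁴.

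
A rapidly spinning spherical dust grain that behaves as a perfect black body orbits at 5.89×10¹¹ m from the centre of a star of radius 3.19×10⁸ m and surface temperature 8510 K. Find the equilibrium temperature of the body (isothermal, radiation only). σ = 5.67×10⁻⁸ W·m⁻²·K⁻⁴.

The star's surface emits σT_*⁴; at distance d the flux is S = σT_*⁴(R_*/d)².
S = 5.67×10⁻⁸·(8510)⁴·(3.19×10⁸/5.89×10¹¹)² = 87.23 W/m².
For an isothermal sphere T⁴ = (1−a)S/(4σ) = 3.846×10⁸ K⁴.

T ≈ 140 K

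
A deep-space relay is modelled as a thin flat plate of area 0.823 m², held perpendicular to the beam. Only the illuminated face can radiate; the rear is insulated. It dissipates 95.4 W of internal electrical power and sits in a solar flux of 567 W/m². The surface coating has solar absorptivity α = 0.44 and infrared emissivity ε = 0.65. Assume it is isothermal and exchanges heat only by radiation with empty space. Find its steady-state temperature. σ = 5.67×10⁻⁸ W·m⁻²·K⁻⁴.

At steady state, absorbed solar power + internal power = radiated power.
Absorbed: α·S·A_cross = 0.44·567·0.8230 = 205.3 W (cross-section A).
Total input = 205.3 + 95.4 = 300.7 W.
Radiated: εσ·A_surf·T⁴ with A_surf = A = 0.8230 m².
T⁴ = 300.7/(0.65·5.67×10⁻⁸·0.8230) = 9.914×10⁹ K⁴.

T ≈ 316 K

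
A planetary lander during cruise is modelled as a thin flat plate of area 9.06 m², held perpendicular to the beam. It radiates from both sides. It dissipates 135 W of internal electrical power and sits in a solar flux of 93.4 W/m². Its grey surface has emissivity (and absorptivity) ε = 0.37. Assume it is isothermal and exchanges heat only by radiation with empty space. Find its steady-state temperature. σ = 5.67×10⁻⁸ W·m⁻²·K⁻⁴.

At steady state, absorbed solar power + internal power = radiated power.
Absorbed: α·S·A_cross = 0.37·93.4·9.060 = 313.1 W (cross-section A).
Total input = 313.1 + 135 = 448.1 W.
Radiated: εσ·A_surf·T⁴ with A_surf = 2A = 18.12 m².
T⁴ = 448.1/(0.37·5.67×10⁻⁸·18.12) = 1.179×10⁹ K⁴.

T ≈ 185 K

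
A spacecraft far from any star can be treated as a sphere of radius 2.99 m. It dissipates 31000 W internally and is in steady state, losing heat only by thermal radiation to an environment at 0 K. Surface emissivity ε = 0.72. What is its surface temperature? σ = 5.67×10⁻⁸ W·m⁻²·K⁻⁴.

T ≈ 287 K

Steady state: internal power = radiated power, P = εσA T⁴.
Radiating area A = 4πr² = 112.3 m².
T⁴ = P/(εσA) = 31000/(0.72·5.67×10⁻⁸·112.3) = 6.759×10⁹ K⁴.
T = (6.759×10⁹)^(1/4).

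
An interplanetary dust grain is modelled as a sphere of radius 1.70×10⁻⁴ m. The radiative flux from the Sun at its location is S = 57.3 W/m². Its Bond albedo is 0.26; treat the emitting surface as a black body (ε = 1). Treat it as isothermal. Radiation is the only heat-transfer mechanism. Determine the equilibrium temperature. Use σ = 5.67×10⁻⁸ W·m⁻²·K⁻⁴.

T ≈ 117 K

At equilibrium, absorbed power = emitted power.
Absorbing cross-section = πr² = 9.079×10⁻⁸ m²; emitting surface = 4πr² = 3.632×10⁻⁷ m² (ratio 4).
(1−a)S·A_cross = εσ·A_surf·T⁴  ⇒  T⁴ = (1−a)S/(4σ).
T⁴ = 0.740·57.3/(4·5.67×10⁻⁸) = 1.870×10⁸ K⁴.
T = (1.870×10⁸)^(1/4).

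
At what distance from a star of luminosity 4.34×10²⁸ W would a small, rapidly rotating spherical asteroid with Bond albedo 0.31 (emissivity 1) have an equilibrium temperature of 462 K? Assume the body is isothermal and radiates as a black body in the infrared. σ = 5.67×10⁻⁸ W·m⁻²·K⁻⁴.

For an isothermal black-emitting sphere, (1−a)S·πr² = σ·4πr²·T⁴ ⇒ S = 4σT⁴/(1−a).
S = 4·5.67×10⁻⁸·(462)⁴/0.690 = 14970 W/m².
Flux falls as S = L/(4πd²), so d = √(L/(4πS)) = √(4.34×10²⁸/(4π·14970)).

d ≈ 4.80×10¹¹ m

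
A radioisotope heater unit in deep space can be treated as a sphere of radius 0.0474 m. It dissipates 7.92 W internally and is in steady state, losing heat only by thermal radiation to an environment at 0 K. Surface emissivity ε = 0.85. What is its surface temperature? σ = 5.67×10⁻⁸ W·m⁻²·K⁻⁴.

T ≈ 276 K

Steady state: internal power = radiated power, P = εσA T⁴.
Radiating area A = 4πr² = 0.02823 m².
T⁴ = P/(εσA) = 7.92/(0.85·5.67×10⁻⁸·0.02823) = 5.820×10⁹ K⁴.
T = (5.820×10⁹)^(1/4).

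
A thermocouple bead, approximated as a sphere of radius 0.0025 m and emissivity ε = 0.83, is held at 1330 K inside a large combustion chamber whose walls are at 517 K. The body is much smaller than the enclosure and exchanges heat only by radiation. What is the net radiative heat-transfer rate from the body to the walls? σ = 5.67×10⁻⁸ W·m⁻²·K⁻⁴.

P_net ≈ 11.3 W

For a small grey body in a large enclosure: P_net = εσA(T_body⁴ − T_wall⁴).
A = 4πr² = 7.854×10⁻⁵ m²; T_body⁴ − T_wall⁴ = 3.129×10¹² − 7.144×10¹⁰ = 3.058×10¹² K⁴.
|P_net| = 0.83·5.67×10⁻⁸·7.854×10⁻⁵·3.058×10¹².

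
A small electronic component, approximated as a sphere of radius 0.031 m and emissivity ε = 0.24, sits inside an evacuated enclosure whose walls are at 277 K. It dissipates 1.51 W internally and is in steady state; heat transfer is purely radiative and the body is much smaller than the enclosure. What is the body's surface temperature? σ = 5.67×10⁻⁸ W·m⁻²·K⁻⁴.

For a small grey body in a large enclosure, net radiated power = εσA(T⁴ − T_w⁴).
Steady state: P = εσA(T⁴ − T_w⁴) with A = 4πr² = 0.01208 m².
T⁴ = P/(εσA) + T_w⁴ = 1.51/(0.24·5.67×10⁻⁸·0.01208) + (277)⁴
    = 9.189×10⁹ + 5.887×10⁹ = 1.508×10¹⁰ K⁴.

T ≈ 350 K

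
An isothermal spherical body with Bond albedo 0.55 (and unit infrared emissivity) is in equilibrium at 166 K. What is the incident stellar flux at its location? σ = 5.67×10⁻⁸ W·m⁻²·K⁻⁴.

S ≈ 383 W/m²

(1−a)S·πr² = σ·4πr²·T⁴ ⇒ S = 4σT⁴/(1−a).
S = 4·5.67×10⁻⁸·7.593×10⁸/0.450.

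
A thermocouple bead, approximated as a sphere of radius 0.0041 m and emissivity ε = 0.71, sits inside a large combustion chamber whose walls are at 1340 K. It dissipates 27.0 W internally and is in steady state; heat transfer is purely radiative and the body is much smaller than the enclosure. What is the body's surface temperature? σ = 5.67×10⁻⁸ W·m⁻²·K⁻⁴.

T ≈ 1590 K

For a small grey body in a large enclosure, net radiated power = εσA(T⁴ − T_w⁴).
Steady state: P = εσA(T⁴ − T_w⁴) with A = 4πr² = 2.112×10⁻⁴ m².
T⁴ = P/(εσA) + T_w⁴ = 27.0/(0.71·5.67×10⁻⁸·2.112×10⁻⁴) + (1340)⁴
    = 3.175×10¹² + 3.224×10¹² = 6.399×10¹² K⁴.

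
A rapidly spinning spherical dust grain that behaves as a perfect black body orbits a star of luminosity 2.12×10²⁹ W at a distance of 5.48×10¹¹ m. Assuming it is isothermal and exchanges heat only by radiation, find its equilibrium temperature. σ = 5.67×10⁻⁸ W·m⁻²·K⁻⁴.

T ≈ 705 K

First find the stellar flux at distance d: S = L/(4πd²) = 2.12×10²⁹/(4π·(5.48×10¹¹)²) = 56180 W/m².
For an isothermal sphere, absorbed (1−a)S·πr² = emitted σ·4πr²·T⁴, so T⁴ = (1−a)S/(4σ).
T⁴ = 1.00·56180/(4·5.67×10⁻⁸) = 2.477×10¹¹ K⁴.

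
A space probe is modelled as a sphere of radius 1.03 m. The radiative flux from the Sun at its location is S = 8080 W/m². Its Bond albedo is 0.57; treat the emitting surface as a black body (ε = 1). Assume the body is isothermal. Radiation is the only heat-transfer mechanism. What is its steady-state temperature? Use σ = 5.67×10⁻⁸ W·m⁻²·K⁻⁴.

At equilibrium, absorbed power = emitted power.
Absorbing cross-section = πr² = 3.333 m²; emitting surface = 4πr² = 13.33 m² (ratio 4).
(1−a)S·A_cross = εσ·A_surf·T⁴  ⇒  T⁴ = (1−a)S/(4σ).
T⁴ = 0.430·8080/(4·5.67×10⁻⁸) = 1.532×10¹⁰ K⁴.
T = (1.532×10¹⁰)^(1/4).

T ≈ 352 K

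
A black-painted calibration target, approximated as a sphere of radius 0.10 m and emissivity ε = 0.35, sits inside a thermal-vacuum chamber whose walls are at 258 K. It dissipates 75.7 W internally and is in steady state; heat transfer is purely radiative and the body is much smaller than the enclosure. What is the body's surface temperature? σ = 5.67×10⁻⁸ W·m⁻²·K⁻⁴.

For a small grey body in a large enclosure, net radiated power = εσA(T⁴ − T_w⁴).
Steady state: P = εσA(T⁴ − T_w⁴) with A = 4πr² = 0.1257 m².
T⁴ = P/(εσA) + T_w⁴ = 75.7/(0.35·5.67×10⁻⁸·0.1257) + (258)⁴
    = 3.036×10¹⁰ + 4.431×10⁹ = 3.479×10¹⁰ K⁴.

T ≈ 432 K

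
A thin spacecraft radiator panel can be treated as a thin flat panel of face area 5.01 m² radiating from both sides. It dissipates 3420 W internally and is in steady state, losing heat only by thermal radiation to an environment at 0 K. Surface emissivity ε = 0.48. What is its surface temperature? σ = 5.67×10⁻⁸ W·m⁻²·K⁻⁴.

T ≈ 335 K

Steady state: internal power = radiated power, P = εσA T⁴.
Radiating area A = 2·5.01 = 10.02 m².
T⁴ = P/(εσA) = 3420/(0.48·5.67×10⁻⁸·10.02) = 1.254×10¹⁰ K⁴.
T = (1.254×10¹⁰)^(1/4).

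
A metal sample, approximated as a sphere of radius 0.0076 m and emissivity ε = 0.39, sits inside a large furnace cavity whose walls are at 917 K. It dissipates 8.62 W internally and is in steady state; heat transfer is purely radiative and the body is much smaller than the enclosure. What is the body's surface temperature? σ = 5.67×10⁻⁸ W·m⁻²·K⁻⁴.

For a small grey body in a large enclosure, net radiated power = εσA(T⁴ − T_w⁴).
Steady state: P = εσA(T⁴ − T_w⁴) with A = 4πr² = 7.258×10⁻⁴ m².
T⁴ = P/(εσA) + T_w⁴ = 8.62/(0.39·5.67×10⁻⁸·7.258×10⁻⁴) + (917)⁴
    = 5.371×10¹¹ + 7.071×10¹¹ = 1.244×10¹² K⁴.

T ≈ 1060 K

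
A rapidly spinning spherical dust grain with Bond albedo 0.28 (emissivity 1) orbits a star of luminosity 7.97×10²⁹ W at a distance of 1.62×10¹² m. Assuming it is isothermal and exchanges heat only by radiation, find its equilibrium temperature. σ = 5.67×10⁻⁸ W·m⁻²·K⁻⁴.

First find the stellar flux at distance d: S = L/(4πd²) = 7.97×10²⁹/(4π·(1.62×10¹²)²) = 24170 W/m².
For an isothermal sphere, absorbed (1−a)S·πr² = emitted σ·4πr²·T⁴, so T⁴ = (1−a)S/(4σ).
T⁴ = 0.720·24170/(4·5.67×10⁻⁸) = 7.672×10¹⁰ K⁴.

T ≈ 526 K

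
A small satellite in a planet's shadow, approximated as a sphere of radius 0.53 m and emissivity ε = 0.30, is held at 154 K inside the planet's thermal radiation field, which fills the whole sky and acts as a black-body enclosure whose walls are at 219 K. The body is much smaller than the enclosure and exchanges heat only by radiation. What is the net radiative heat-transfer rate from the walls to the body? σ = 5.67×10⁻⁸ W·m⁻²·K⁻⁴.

P_net ≈ 104 W

For a small grey body in a large enclosure: P_net = εσA(T_body⁴ − T_wall⁴).
A = 4πr² = 3.530 m²; T_body⁴ − T_wall⁴ = 5.624×10⁸ − 2.300×10⁹ = -1.738×10⁹ K⁴.
|P_net| = 0.30·5.67×10⁻⁸·3.530·1.738×10⁹.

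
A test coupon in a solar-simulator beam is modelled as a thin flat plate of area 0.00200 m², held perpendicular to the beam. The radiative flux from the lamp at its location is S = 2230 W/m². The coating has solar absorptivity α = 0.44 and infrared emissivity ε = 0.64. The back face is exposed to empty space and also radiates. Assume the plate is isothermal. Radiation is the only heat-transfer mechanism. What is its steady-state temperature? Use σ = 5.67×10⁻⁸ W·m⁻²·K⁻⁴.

T ≈ 341 K

At equilibrium, absorbed power = emitted power.
Absorbing cross-section = A = 0.002000 m²; emitting surface = 2A = 0.004000 m² (ratio 2).
αS·A_cross = εσ·A_surf·T⁴  ⇒  T⁴ = αS/(ε·2σ).
T⁴ = 0.440·2230/(0.64·2·5.67×10⁻⁸) = 1.352×10¹⁰ K⁴.
T = (1.352×10¹⁰)^(1/4).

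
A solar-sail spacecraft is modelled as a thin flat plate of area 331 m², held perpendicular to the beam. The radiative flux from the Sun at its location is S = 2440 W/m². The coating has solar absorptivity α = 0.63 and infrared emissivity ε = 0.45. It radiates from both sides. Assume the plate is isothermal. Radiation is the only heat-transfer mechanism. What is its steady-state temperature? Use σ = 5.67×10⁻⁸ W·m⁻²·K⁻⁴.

At equilibrium, absorbed power = emitted power.
Absorbing cross-section = A = 331.0 m²; emitting surface = 2A = 662.0 m² (ratio 2).
αS·A_cross = εσ·A_surf·T⁴  ⇒  T⁴ = αS/(ε·2σ).
T⁴ = 0.630·2440/(0.45·2·5.67×10⁻⁸) = 3.012×10¹⁰ K⁴.
T = (3.012×10¹⁰)^(1/4).

T ≈ 417 K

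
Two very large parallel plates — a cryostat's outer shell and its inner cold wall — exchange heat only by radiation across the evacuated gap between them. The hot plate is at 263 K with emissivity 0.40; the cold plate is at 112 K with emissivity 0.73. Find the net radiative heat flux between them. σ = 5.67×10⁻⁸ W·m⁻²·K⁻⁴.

For two infinite grey parallel plates, q = σ(T₁⁴ − T₂⁴)/(1/ε₁ + 1/ε₂ − 1).
T₁⁴ − T₂⁴ = 4.784×10⁹ − 1.574×10⁸ = 4.627×10⁹ K⁴.
1/ε₁ + 1/ε₂ − 1 = 2.500 + 1.370 − 1 = 2.870.
q = 5.67×10⁻⁸ × 4.627×10⁹ / 2.870.

q ≈ 91.4 W/m²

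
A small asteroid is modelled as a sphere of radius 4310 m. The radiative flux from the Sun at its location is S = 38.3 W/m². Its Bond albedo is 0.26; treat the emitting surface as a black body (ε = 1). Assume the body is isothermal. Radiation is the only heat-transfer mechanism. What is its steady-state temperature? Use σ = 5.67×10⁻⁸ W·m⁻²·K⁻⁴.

At equilibrium, absorbed power = emitted power.
Absorbing cross-section = πr² = 5.836×10⁷ m²; emitting surface = 4πr² = 2.334×10⁸ m² (ratio 4).
(1−a)S·A_cross = εσ·A_surf·T⁴  ⇒  T⁴ = (1−a)S/(4σ).
T⁴ = 0.740·38.3/(4·5.67×10⁻⁸) = 1.250×10⁸ K⁴.
T = (1.250×10⁸)^(1/4).

T ≈ 106 K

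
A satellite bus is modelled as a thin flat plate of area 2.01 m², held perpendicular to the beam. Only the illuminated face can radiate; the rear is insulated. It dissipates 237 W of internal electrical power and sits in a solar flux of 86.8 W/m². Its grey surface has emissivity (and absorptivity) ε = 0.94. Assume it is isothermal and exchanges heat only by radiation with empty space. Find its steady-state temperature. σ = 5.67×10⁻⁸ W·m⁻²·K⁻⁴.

T ≈ 247 K

At steady state, absorbed solar power + internal power = radiated power.
Absorbed: α·S·A_cross = 0.94·86.8·2.010 = 164.0 W (cross-section A).
Total input = 164.0 + 237 = 401.0 W.
Radiated: εσ·A_surf·T⁴ with A_surf = A = 2.010 m².
T⁴ = 401.0/(0.94·5.67×10⁻⁸·2.010) = 3.743×10⁹ K⁴.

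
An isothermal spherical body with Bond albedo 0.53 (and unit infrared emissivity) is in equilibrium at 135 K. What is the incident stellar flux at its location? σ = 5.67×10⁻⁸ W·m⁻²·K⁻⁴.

S ≈ 160 W/m²

(1−a)S·πr² = σ·4πr²·T⁴ ⇒ S = 4σT⁴/(1−a).
S = 4·5.67×10⁻⁸·3.322×10⁸/0.470.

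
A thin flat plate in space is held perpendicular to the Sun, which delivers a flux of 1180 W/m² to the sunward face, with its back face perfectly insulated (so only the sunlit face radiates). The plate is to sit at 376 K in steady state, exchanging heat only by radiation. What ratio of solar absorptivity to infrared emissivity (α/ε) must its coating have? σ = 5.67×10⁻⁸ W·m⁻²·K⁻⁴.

Balance: αS·A = εσ·1A·T⁴ ⇒ α/ε = σT⁴/S.
α/ε = 5.67×10⁻⁸·(376)⁴/1180 = 5.67×10⁻⁸·1.999×10¹⁰/1180.

α/ε ≈ 0.960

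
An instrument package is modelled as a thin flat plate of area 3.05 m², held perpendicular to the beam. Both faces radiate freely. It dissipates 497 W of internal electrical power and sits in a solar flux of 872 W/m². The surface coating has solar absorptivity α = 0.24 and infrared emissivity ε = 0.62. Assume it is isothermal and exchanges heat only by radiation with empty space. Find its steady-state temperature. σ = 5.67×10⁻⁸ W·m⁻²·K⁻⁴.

T ≈ 270 K

At steady state, absorbed solar power + internal power = radiated power.
Absorbed: α·S·A_cross = 0.24·872·3.050 = 638.3 W (cross-section A).
Total input = 638.3 + 497 = 1135 W.
Radiated: εσ·A_surf·T⁴ with A_surf = 2A = 6.100 m².
T⁴ = 1135/(0.62·5.67×10⁻⁸·6.100) = 5.294×10⁹ K⁴.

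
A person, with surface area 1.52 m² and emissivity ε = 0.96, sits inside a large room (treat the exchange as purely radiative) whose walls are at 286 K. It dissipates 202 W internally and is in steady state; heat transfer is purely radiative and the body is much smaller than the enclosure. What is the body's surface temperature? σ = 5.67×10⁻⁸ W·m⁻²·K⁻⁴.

For a small grey body in a large enclosure, net radiated power = εσA(T⁴ − T_w⁴).
Steady state: P = εσA(T⁴ − T_w⁴) with A = 1.52 m².
T⁴ = P/(εσA) + T_w⁴ = 202/(0.96·5.67×10⁻⁸·1.520) + (286)⁴
    = 2.441×10⁹ + 6.691×10⁹ = 9.132×10⁹ K⁴.

T ≈ 309 K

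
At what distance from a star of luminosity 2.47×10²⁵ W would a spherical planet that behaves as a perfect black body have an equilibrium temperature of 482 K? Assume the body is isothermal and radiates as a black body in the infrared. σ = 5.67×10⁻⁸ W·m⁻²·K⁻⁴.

d ≈ 1.27×10¹⁰ m

For an isothermal black-emitting sphere, (1−a)S·πr² = σ·4πr²·T⁴ ⇒ S = 4σT⁴/(1−a).
S = 4·5.67×10⁻⁸·(482)⁴/1.00 = 12240 W/m².
Flux falls as S = L/(4πd²), so d = √(L/(4πS)) = √(2.47×10²⁵/(4π·12240)).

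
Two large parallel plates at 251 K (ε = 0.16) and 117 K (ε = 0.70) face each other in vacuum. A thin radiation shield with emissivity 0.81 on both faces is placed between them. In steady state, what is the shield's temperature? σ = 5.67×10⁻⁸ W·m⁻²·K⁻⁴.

In steady state the net flux on the hot side equals that on the cold side.
σ(T₁⁴−T_s⁴)/D₁ = σ(T_s⁴−T₂⁴)/D₂, with D₁ = 1/ε₁+1/ε_s−1 = 6.485, D₂ = 1/ε_s+1/ε₂−1 = 1.663.
Solve for T_s⁴: T_s⁴ = (D₂·T₁⁴ + D₁·T₂⁴)/(D₁+D₂) = 9.593×10⁸ K⁴.

T_s ≈ 176 K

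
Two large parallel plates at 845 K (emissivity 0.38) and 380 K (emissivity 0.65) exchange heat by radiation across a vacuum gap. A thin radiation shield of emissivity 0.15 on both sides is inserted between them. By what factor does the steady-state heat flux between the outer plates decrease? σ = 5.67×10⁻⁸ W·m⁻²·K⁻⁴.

factor ≈ 4.89

Without shield: q₀ = σΔ(T⁴)/(1/ε₁+1/ε₂−1) with denominator 3.170.
With shield the two gaps are in series; the resistances add: (1/ε₁+1/ε_s−1)+(1/ε_s+1/ε₂−1) = 8.298+7.205 = 15.50.
Heat-flux ratio q₀/q = 15.50/3.170.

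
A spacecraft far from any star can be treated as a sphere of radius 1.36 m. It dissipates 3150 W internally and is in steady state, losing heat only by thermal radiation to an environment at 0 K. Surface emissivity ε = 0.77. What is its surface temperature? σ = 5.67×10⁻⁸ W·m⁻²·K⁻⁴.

T ≈ 236 K

Steady state: internal power = radiated power, P = εσA T⁴.
Radiating area A = 4πr² = 23.24 m².
T⁴ = P/(εσA) = 3150/(0.77·5.67×10⁻⁸·23.24) = 3.104×10⁹ K⁴.
T = (3.104×10⁹)^(1/4).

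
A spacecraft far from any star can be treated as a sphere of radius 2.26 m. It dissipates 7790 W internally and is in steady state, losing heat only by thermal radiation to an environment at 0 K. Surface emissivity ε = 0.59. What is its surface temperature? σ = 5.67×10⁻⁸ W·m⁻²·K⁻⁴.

Steady state: internal power = radiated power, P = εσA T⁴.
Radiating area A = 4πr² = 64.18 m².
T⁴ = P/(εσA) = 7790/(0.59·5.67×10⁻⁸·64.18) = 3.628×10⁹ K⁴.
T = (3.628×10⁹)^(1/4).

T ≈ 245 K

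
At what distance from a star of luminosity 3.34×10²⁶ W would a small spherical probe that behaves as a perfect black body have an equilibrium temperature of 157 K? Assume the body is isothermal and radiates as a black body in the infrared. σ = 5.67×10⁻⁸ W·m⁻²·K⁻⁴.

d ≈ 4.39×10¹¹ m

For an isothermal black-emitting sphere, (1−a)S·πr² = σ·4πr²·T⁴ ⇒ S = 4σT⁴/(1−a).
S = 4·5.67×10⁻⁸·(157)⁴/1.00 = 137.8 W/m².
Flux falls as S = L/(4πd²), so d = √(L/(4πS)) = √(3.34×10²⁶/(4π·137.8)).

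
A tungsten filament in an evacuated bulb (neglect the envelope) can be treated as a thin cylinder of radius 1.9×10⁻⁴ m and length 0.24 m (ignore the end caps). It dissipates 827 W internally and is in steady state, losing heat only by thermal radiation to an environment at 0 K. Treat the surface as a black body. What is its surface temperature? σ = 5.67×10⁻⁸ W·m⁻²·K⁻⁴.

Steady state: internal power = radiated power, P = εσA T⁴.
Radiating area A = 2πrL = 2.865×10⁻⁴ m².
T⁴ = P/(εσA) = 827/(1.0·5.67×10⁻⁸·2.865×10⁻⁴) = 5.091×10¹³ K⁴.
T = (5.091×10¹³)^(1/4).

T ≈ 2670 K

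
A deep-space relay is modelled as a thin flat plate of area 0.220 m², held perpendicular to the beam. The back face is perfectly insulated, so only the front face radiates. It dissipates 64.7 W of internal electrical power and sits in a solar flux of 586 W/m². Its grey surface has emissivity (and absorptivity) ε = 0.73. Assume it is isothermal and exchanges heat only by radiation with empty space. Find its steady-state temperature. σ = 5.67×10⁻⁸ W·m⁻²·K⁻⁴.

T ≈ 363 K

At steady state, absorbed solar power + internal power = radiated power.
Absorbed: α·S·A_cross = 0.73·586·0.2200 = 94.11 W (cross-section A).
Total input = 94.11 + 64.7 = 158.8 W.
Radiated: εσ·A_surf·T⁴ with A_surf = A = 0.2200 m².
T⁴ = 158.8/(0.73·5.67×10⁻⁸·0.2200) = 1.744×10¹⁰ K⁴.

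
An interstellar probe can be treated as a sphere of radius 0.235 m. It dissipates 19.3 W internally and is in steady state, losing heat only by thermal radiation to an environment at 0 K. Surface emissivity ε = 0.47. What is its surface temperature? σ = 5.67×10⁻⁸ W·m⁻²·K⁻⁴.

T ≈ 180 K

Steady state: internal power = radiated power, P = εσA T⁴.
Radiating area A = 4πr² = 0.6940 m².
T⁴ = P/(εσA) = 19.3/(0.47·5.67×10⁻⁸·0.6940) = 1.044×10⁹ K⁴.
T = (1.044×10⁹)^(1/4).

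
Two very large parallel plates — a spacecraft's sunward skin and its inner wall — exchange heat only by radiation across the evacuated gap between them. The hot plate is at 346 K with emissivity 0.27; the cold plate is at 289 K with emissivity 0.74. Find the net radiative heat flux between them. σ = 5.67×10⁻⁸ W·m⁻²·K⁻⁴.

For two infinite grey parallel plates, q = σ(T₁⁴ − T₂⁴)/(1/ε₁ + 1/ε₂ − 1).
T₁⁴ − T₂⁴ = 1.433×10¹⁰ − 6.976×10⁹ = 7.356×10⁹ K⁴.
1/ε₁ + 1/ε₂ − 1 = 3.704 + 1.351 − 1 = 4.055.
q = 5.67×10⁻⁸ × 7.356×10⁹ / 4.055.

q ≈ 103 W/m²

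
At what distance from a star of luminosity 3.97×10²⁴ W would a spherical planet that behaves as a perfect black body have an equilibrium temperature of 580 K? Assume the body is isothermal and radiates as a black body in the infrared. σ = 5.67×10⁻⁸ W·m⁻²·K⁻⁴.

For an isothermal black-emitting sphere, (1−a)S·πr² = σ·4πr²·T⁴ ⇒ S = 4σT⁴/(1−a).
S = 4·5.67×10⁻⁸·(580)⁴/1.00 = 25670 W/m².
Flux falls as S = L/(4πd²), so d = √(L/(4πS)) = √(3.97×10²⁴/(4π·25670)).

d ≈ 3.51×10⁹ m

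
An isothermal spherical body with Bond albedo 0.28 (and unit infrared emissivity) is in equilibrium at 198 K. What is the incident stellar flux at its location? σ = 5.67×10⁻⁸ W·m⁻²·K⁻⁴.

(1−a)S·πr² = σ·4πr²·T⁴ ⇒ S = 4σT⁴/(1−a).
S = 4·5.67×10⁻⁸·1.537×10⁹/0.720.

S ≈ 484 W/m²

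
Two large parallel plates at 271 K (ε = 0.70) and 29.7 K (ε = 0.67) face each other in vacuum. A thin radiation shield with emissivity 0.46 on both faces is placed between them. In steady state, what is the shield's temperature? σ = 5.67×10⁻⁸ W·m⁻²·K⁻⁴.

T_s ≈ 229 K

In steady state the net flux on the hot side equals that on the cold side.
σ(T₁⁴−T_s⁴)/D₁ = σ(T_s⁴−T₂⁴)/D₂, with D₁ = 1/ε₁+1/ε_s−1 = 2.602, D₂ = 1/ε_s+1/ε₂−1 = 2.666.
Solve for T_s⁴: T_s⁴ = (D₂·T₁⁴ + D₁·T₂⁴)/(D₁+D₂) = 2.730×10⁹ K⁴.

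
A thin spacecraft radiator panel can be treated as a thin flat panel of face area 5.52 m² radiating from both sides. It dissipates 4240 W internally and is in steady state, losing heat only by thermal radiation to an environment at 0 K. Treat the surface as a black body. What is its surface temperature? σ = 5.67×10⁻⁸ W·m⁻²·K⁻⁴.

Steady state: internal power = radiated power, P = εσA T⁴.
Radiating area A = 2·5.52 = 11.04 m².
T⁴ = P/(εσA) = 4240/(1.0·5.67×10⁻⁸·11.04) = 6.774×10⁹ K⁴.
T = (6.774×10⁹)^(1/4).

T ≈ 287 K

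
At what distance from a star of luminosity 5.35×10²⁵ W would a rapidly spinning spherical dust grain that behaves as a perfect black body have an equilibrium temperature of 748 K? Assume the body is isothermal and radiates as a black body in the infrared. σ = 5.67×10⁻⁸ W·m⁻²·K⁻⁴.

For an isothermal black-emitting sphere, (1−a)S·πr² = σ·4πr²·T⁴ ⇒ S = 4σT⁴/(1−a).
S = 4·5.67×10⁻⁸·(748)⁴/1.00 = 71000 W/m².
Flux falls as S = L/(4πd²), so d = √(L/(4πS)) = √(5.35×10²⁵/(4π·71000)).

d ≈ 7.74×10⁹ m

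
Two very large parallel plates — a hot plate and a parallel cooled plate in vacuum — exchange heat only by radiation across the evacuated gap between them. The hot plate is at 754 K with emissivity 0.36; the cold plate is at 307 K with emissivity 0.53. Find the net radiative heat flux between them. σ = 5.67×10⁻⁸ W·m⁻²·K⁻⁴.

q ≈ 4860 W/m²

For two infinite grey parallel plates, q = σ(T₁⁴ − T₂⁴)/(1/ε₁ + 1/ε₂ − 1).
T₁⁴ − T₂⁴ = 3.232×10¹¹ − 8.883×10⁹ = 3.143×10¹¹ K⁴.
1/ε₁ + 1/ε₂ − 1 = 2.778 + 1.887 − 1 = 3.665.
q = 5.67×10⁻⁸ × 3.143×10¹¹ / 3.665.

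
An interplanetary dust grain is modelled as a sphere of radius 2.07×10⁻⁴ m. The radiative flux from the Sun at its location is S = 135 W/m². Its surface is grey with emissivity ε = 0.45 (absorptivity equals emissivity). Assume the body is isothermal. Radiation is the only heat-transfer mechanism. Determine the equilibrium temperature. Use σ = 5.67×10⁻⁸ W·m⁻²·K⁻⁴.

T ≈ 156 K

At equilibrium, absorbed power = emitted power.
Absorbing cross-section = πr² = 1.346×10⁻⁷ m²; emitting surface = 4πr² = 5.385×10⁻⁷ m² (ratio 4).
εS·A_cross = εσ·A_surf·T⁴  ⇒  T⁴ = S/(4σ)   (ε cancels).
T⁴ = 135/(4·5.67×10⁻⁸) = 5.952×10⁸ K⁴.
T = (5.952×10⁸)^(1/4).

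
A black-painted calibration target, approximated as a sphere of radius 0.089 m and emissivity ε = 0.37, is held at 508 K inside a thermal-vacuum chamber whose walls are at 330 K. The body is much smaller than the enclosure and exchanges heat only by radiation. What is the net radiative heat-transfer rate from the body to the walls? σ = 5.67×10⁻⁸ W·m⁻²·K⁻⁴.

P_net ≈ 114 W

For a small grey body in a large enclosure: P_net = εσA(T_body⁴ − T_wall⁴).
A = 4πr² = 0.09954 m²; T_body⁴ − T_wall⁴ = 6.660×10¹⁰ − 1.186×10¹⁰ = 5.474×10¹⁰ K⁴.
|P_net| = 0.37·5.67×10⁻⁸·0.09954·5.474×10¹⁰.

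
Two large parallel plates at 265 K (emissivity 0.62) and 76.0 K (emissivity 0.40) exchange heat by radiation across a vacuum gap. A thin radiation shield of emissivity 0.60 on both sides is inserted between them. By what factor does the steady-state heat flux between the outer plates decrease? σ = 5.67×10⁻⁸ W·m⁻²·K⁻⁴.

factor ≈ 1.75

Without shield: q₀ = σΔ(T⁴)/(1/ε₁+1/ε₂−1) with denominator 3.113.
With shield the two gaps are in series; the resistances add: (1/ε₁+1/ε_s−1)+(1/ε_s+1/ε₂−1) = 2.280+3.167 = 5.446.
Heat-flux ratio q₀/q = 5.446/3.113.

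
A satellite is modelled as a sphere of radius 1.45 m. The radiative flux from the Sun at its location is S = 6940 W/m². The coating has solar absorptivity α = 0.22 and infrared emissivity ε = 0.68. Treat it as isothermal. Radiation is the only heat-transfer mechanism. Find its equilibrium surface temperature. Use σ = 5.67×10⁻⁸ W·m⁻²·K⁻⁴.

At equilibrium, absorbed power = emitted power.
Absorbing cross-section = πr² = 6.605 m²; emitting surface = 4πr² = 26.42 m² (ratio 4).
αS·A_cross = εσ·A_surf·T⁴  ⇒  T⁴ = αS/(ε·4σ).
T⁴ = 0.220·6940/(0.68·4·5.67×10⁻⁸) = 9.900×10⁹ K⁴.
T = (9.900×10⁹)^(1/4).

T ≈ 315 K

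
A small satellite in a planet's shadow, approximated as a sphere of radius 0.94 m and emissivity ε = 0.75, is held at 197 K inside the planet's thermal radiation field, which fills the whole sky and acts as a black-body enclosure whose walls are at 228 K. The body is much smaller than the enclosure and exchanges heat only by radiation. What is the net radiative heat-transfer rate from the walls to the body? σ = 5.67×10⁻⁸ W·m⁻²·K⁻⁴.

For a small grey body in a large enclosure: P_net = εσA(T_body⁴ − T_wall⁴).
A = 4πr² = 11.10 m²; T_body⁴ − T_wall⁴ = 1.506×10⁹ − 2.702×10⁹ = -1.196×10⁹ K⁴.
|P_net| = 0.75·5.67×10⁻⁸·11.10·1.196×10⁹.

P_net ≈ 565 W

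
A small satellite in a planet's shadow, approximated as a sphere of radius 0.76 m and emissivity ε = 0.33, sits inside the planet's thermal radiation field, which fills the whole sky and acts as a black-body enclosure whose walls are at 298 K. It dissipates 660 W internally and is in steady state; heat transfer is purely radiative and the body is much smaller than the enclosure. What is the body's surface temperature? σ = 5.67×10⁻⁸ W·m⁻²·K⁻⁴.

T ≈ 336 K

For a small grey body in a large enclosure, net radiated power = εσA(T⁴ − T_w⁴).
Steady state: P = εσA(T⁴ − T_w⁴) with A = 4πr² = 7.258 m².
T⁴ = P/(εσA) + T_w⁴ = 660/(0.33·5.67×10⁻⁸·7.258) + (298)⁴
    = 4.860×10⁹ + 7.886×10⁹ = 1.275×10¹⁰ K⁴.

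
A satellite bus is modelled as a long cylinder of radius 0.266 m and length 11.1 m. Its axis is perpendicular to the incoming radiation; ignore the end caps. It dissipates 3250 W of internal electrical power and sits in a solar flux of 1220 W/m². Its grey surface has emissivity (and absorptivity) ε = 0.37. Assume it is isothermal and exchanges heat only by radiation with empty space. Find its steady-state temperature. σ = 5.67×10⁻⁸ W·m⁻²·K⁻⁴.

At steady state, absorbed solar power + internal power = radiated power.
Absorbed: α·S·A_cross = 0.37·1220·5.905 = 2666 W (cross-section 2rL).
Total input = 2666 + 3250 = 5916 W.
Radiated: εσ·A_surf·T⁴ with A_surf = 2πrL = 18.55 m².
T⁴ = 5916/(0.37·5.67×10⁻⁸·18.55) = 1.520×10¹⁰ K⁴.

T ≈ 351 K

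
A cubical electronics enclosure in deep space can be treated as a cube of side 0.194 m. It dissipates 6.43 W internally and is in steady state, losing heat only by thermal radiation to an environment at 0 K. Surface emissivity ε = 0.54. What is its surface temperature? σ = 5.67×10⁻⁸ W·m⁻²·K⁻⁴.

T ≈ 175 K

Steady state: internal power = radiated power, P = εσA T⁴.
Radiating area A = 6L² = 0.2258 m².
T⁴ = P/(εσA) = 6.43/(0.54·5.67×10⁻⁸·0.2258) = 9.300×10⁸ K⁴.
T = (9.300×10⁸)^(1/4).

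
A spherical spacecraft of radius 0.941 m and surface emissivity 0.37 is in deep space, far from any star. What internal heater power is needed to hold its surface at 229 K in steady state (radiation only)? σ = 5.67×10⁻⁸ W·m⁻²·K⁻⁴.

P = εσ·4πr²·T⁴.
4πr² = 11.13 m²; T⁴ = 2.750×10⁹ K⁴.
P = 0.37·5.67×10⁻⁸·11.13·2.750×10⁹.

P ≈ 642 W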